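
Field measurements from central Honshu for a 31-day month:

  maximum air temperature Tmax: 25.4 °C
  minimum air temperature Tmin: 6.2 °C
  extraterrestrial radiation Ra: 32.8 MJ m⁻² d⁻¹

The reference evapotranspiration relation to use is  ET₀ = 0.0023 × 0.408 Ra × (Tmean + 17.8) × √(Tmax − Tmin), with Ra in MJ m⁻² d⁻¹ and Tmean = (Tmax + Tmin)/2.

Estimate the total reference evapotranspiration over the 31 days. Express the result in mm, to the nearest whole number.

140 mm

Tmean = (25.4 + 6.2)/2 = 15.80 °C
0.408 Ra = 0.408 × 32.8 = 13.3824 mm/d equivalent
ET₀ = 0.0023 × 13.3824 × (15.80 + 17.8) × √19.2 = 0.0023 × 13.3824 × 33.60 × 4.3818 = 4.5316 mm/d
Over 31 days: 4.5316 × 31 = 140.480 mm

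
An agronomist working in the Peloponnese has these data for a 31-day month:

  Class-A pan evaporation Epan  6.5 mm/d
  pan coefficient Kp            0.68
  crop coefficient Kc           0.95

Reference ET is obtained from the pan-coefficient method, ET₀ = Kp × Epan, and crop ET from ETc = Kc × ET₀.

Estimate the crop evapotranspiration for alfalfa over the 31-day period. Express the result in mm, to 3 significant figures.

130 mm

ET₀ = 0.68 × 6.5 = 4.4200 mm/d
ETc = Kc × ET₀ = 0.95 × 4.4200 = 4.1990 mm/d
Over 31 days: 4.1990 × 31 = 130.169 mm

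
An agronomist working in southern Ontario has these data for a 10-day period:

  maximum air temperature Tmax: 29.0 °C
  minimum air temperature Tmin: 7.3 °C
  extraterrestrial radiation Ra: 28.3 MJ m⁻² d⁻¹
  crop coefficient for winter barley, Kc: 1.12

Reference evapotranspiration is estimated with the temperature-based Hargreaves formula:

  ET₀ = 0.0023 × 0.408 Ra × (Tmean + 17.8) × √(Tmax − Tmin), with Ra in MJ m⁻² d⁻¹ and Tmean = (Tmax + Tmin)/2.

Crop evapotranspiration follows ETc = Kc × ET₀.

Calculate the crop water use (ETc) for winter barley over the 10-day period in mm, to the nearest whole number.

Tmean = (29.0 + 7.3)/2 = 18.15 °C
0.408 Ra = 0.408 × 28.3 = 11.5464 mm/d equivalent
ET₀ = 0.0023 × 11.5464 × (18.15 + 17.8) × √21.7 = 0.0023 × 11.5464 × 35.95 × 4.6583 = 4.4473 mm/d
ETc = Kc × ET₀ = 1.12 × 4.4473 = 4.9810 mm/d
Over 10 days: 4.9810 × 10 = 49.810 mm

50 mm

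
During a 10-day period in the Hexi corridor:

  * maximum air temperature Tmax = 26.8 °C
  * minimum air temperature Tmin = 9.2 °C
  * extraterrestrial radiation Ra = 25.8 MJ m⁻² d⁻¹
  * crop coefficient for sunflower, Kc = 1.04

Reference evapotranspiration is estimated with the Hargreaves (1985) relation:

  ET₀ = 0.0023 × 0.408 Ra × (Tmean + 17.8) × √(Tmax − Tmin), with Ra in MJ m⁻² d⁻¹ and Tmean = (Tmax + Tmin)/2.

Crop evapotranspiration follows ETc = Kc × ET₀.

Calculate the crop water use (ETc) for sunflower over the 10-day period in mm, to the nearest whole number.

Tmean = (26.8 + 9.2)/2 = 18.00 °C
0.408 Ra = 0.408 × 25.8 = 10.5264 mm/d equivalent
ET₀ = 0.0023 × 10.5264 × (18.00 + 17.8) × √17.6 = 0.0023 × 10.5264 × 35.80 × 4.1952 = 3.6362 mm/d
ETc = Kc × ET₀ = 1.04 × 3.6362 = 3.7816 mm/d
Over 10 days: 3.7816 × 10 = 37.816 mm

38 mm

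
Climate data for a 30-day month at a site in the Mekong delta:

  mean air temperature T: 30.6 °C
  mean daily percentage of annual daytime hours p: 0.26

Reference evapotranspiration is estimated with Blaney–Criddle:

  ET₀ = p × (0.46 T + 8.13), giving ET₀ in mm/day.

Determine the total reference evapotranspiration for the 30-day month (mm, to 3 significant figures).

173 mm

ET₀ = 0.26 × (0.46 × 30.6 + 8.13) = 0.26 × 22.206 = 5.7736 mm/d
Monthly total = 5.7736 × 30 = 173.208 mm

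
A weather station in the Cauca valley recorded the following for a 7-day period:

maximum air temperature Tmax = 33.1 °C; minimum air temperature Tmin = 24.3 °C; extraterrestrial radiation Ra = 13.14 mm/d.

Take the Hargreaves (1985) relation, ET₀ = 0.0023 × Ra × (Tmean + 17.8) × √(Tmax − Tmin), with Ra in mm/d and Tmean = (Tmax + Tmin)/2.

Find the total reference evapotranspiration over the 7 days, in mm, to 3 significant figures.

Tmean = (33.1 + 24.3)/2 = 28.70 °C
ET₀ = 0.0023 × 13.14 × (28.70 + 17.8) × √8.8 = 0.0023 × 13.14 × 46.50 × 2.9665 = 4.1689 mm/d
Over 7 days: 4.1689 × 7 = 29.182 mm

29.2 mm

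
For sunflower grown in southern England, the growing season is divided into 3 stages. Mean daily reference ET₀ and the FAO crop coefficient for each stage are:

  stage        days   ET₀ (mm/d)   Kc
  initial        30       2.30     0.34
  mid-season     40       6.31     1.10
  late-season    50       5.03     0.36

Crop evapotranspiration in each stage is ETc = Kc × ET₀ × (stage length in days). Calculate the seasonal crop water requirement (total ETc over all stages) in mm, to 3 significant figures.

392 mm

initial: 0.34 × 2.30 × 30 = 23.46 mm
mid-season: 1.10 × 6.31 × 40 = 277.64 mm
late-season: 0.36 × 5.03 × 50 = 90.54 mm
Seasonal total = 391.64 mm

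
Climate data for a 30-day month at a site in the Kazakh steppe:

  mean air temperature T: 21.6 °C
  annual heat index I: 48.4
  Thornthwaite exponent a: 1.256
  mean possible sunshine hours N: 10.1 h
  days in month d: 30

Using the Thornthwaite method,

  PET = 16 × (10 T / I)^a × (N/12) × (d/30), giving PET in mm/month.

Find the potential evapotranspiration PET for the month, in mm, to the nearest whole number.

10T/I = 10 × 21.6 / 48.4 = 4.4628
(10T/I)^a = 4.4628^1.256 = 6.5450
Uncorrected PET = 16 × 6.5450 = 104.720 mm
Correction = (N/12)(d/30) = (10.1/12)(30/30) = 0.8417
PET = 104.720 × 0.8417 = 88.143 mm/month

88 mm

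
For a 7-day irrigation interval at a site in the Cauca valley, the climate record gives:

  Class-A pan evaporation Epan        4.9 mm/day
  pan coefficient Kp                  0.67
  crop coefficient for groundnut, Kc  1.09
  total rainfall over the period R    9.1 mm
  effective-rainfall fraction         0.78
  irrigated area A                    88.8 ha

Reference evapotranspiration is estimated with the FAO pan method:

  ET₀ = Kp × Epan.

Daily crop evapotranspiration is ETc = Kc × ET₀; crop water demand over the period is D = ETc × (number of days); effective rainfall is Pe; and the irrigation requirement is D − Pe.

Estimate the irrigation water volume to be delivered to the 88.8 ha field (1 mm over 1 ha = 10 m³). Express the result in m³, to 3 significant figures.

ET₀ = 0.67 × 4.9 = 3.2830 mm/d
ETc = Kc × ET₀ = 1.09 × 3.2830 = 3.5785 mm/d
Crop demand D = ETc × 7 d = 3.5785 × 7 = 25.050 mm
Pe = 0.78 × 9.1 = 7.098 mm
D − Pe = 25.050 − 7.098 = 17.952 mm
Volume = 17.952 mm × 88.8 ha × 10 = 15941.4 m³

15900 m³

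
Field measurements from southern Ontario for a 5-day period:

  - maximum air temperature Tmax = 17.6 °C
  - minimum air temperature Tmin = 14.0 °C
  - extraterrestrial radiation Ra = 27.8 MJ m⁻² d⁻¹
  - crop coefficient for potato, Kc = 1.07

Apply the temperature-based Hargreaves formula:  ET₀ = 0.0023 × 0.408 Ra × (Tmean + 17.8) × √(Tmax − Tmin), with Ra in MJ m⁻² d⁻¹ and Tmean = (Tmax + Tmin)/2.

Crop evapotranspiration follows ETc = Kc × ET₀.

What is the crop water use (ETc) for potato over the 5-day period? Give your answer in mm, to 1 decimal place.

8.9 mm

Tmean = (17.6 + 14.0)/2 = 15.80 °C
0.408 Ra = 0.408 × 27.8 = 11.3424 mm/d equivalent
ET₀ = 0.0023 × 11.3424 × (15.80 + 17.8) × √3.6 = 0.0023 × 11.3424 × 33.60 × 1.8974 = 1.6631 mm/d
ETc = Kc × ET₀ = 1.07 × 1.6631 = 1.7795 mm/d
Over 5 days: 1.7795 × 5 = 8.898 mm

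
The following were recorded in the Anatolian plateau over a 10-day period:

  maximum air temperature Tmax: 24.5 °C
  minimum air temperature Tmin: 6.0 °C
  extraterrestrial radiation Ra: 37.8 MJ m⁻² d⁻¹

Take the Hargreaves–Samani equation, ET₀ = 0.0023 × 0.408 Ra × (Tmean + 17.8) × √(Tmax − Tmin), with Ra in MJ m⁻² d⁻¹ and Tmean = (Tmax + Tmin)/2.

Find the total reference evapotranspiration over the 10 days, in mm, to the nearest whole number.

50 mm

Tmean = (24.5 + 6.0)/2 = 15.25 °C
0.408 Ra = 0.408 × 37.8 = 15.4224 mm/d equivalent
ET₀ = 0.0023 × 15.4224 × (15.25 + 17.8) × √18.5 = 0.0023 × 15.4224 × 33.05 × 4.3012 = 5.0424 mm/d
Over 10 days: 5.0424 × 10 = 50.424 mm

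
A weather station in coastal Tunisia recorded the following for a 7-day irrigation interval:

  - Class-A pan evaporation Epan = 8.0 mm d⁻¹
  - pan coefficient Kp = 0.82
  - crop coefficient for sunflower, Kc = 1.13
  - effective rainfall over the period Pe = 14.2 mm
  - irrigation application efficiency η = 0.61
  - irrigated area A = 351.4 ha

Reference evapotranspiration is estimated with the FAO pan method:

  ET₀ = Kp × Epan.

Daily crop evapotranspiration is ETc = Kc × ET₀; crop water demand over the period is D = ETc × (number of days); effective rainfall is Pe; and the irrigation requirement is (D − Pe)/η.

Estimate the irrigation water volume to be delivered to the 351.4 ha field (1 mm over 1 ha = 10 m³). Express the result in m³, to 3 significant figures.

ET₀ = 0.82 × 8.0 = 6.5600 mm/d
ETc = Kc × ET₀ = 1.13 × 6.5600 = 7.4128 mm/d
Crop demand D = ETc × 7 d = 7.4128 × 7 = 51.890 mm
D − Pe = 51.890 − 14.2 = 37.690 mm
Gross irrigation = 37.690 / 0.61 = 61.787 mm
Volume = 61.787 mm × 351.4 ha × 10 = 217119.5 m³

217000 m³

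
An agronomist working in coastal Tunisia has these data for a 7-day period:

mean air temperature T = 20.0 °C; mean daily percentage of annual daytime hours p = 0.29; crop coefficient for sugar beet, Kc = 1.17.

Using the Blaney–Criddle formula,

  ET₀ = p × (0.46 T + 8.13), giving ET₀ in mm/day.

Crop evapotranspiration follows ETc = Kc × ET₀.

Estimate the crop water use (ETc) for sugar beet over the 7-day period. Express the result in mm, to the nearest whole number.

41 mm

ET₀ = 0.29 × (0.46 × 20.0 + 8.13) = 0.29 × 17.330 = 5.0257 mm/d
ETc = Kc × ET₀ = 1.17 × 5.0257 = 5.8801 mm/d
Over 7 days: 5.8801 × 7 = 41.161 mm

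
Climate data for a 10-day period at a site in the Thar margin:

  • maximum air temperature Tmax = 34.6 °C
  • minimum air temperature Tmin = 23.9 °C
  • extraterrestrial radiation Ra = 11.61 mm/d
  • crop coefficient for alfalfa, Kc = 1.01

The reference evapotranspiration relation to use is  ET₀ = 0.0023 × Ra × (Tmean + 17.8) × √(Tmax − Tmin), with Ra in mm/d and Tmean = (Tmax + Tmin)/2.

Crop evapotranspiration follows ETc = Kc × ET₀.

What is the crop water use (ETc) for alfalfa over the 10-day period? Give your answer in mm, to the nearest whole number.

42 mm

Tmean = (34.6 + 23.9)/2 = 29.25 °C
ET₀ = 0.0023 × 11.61 × (29.25 + 17.8) × √10.7 = 0.0023 × 11.61 × 47.05 × 3.2711 = 4.1097 mm/d
ETc = Kc × ET₀ = 1.01 × 4.1097 = 4.1508 mm/d
Over 10 days: 4.1508 × 10 = 41.508 mm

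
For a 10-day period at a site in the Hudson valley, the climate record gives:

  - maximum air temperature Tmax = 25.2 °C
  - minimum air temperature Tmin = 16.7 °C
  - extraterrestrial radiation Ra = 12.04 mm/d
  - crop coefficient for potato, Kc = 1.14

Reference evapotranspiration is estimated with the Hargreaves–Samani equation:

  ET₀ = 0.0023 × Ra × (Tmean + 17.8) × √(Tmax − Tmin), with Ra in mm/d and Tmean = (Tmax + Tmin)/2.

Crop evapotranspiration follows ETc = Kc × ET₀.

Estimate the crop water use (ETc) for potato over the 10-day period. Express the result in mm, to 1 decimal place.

35.7 mm

Tmean = (25.2 + 16.7)/2 = 20.95 °C
ET₀ = 0.0023 × 12.04 × (20.95 + 17.8) × √8.5 = 0.0023 × 12.04 × 38.75 × 2.9155 = 3.1285 mm/d
ETc = Kc × ET₀ = 1.14 × 3.1285 = 3.5665 mm/d
Over 10 days: 3.5665 × 10 = 35.665 mm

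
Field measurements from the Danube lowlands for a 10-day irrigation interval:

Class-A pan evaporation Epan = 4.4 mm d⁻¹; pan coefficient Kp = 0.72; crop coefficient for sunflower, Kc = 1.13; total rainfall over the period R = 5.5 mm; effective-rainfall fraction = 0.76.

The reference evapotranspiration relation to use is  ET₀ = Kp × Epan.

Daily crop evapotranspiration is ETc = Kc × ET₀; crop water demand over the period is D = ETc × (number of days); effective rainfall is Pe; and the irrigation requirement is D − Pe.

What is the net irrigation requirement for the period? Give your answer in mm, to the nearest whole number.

ET₀ = 0.72 × 4.4 = 3.1680 mm/d
ETc = Kc × ET₀ = 1.13 × 3.1680 = 3.5798 mm/d
Crop demand D = ETc × 10 d = 3.5798 × 10 = 35.798 mm
Pe = 0.76 × 5.5 = 4.180 mm
D − Pe = 35.798 − 4.180 = 31.618 mm

32 mm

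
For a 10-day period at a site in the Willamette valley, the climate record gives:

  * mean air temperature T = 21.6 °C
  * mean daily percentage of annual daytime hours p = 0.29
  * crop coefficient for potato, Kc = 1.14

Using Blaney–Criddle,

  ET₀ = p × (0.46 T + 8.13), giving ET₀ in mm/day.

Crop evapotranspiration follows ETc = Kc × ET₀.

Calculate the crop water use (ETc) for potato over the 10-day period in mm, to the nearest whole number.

ET₀ = 0.29 × (0.46 × 21.6 + 8.13) = 0.29 × 18.066 = 5.2391 mm/d
ETc = Kc × ET₀ = 1.14 × 5.2391 = 5.9726 mm/d
Over 10 days: 5.9726 × 10 = 59.726 mm

60 mm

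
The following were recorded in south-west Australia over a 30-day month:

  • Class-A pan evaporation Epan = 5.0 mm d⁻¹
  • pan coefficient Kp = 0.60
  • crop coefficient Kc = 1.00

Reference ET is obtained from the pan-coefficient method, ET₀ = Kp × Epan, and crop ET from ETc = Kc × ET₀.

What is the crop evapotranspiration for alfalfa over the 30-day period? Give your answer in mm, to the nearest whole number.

90 mm

ET₀ = 0.60 × 5.0 = 3.0000 mm/d
ETc = Kc × ET₀ = 1.00 × 3.0000 = 3.0000 mm/d
Over 30 days: 3.0000 × 30 = 90.000 mm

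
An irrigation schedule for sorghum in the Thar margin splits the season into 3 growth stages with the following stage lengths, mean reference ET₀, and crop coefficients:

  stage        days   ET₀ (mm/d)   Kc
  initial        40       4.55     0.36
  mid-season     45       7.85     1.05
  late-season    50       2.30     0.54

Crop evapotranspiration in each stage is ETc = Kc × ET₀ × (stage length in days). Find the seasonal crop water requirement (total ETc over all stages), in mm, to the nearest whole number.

initial: 0.36 × 4.55 × 40 = 65.52 mm
mid-season: 1.05 × 7.85 × 45 = 370.91 mm
late-season: 0.54 × 2.30 × 50 = 62.10 mm
Seasonal total = 498.53 mm

499 mm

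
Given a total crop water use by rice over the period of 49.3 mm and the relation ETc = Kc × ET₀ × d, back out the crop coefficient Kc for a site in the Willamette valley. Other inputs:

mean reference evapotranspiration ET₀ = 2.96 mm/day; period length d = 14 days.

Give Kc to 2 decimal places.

1.19

ETc = Kc × ET₀ × d  ⇒  Kc = ETc / (ET₀ × d)
Kc = 49.3 / (2.96 × 14) = 49.3 / 41.44 = 1.1897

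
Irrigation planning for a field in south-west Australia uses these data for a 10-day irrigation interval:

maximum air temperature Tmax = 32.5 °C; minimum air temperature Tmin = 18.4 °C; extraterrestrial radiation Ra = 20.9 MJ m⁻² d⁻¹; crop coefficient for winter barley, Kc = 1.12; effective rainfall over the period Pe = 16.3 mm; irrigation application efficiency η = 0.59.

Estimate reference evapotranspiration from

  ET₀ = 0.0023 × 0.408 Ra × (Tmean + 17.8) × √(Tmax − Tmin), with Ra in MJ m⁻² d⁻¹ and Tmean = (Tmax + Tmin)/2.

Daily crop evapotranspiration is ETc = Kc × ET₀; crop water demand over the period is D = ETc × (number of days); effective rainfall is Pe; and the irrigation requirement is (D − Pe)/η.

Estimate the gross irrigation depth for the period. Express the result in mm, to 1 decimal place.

Tmean = (32.5 + 18.4)/2 = 25.45 °C
0.408 Ra = 0.408 × 20.9 = 8.5272 mm/d equivalent
ET₀ = 0.0023 × 8.5272 × (25.45 + 17.8) × √14.1 = 0.0023 × 8.5272 × 43.25 × 3.7550 = 3.1852 mm/d
ETc = Kc × ET₀ = 1.12 × 3.1852 = 3.5674 mm/d
Crop demand D = ETc × 10 d = 3.5674 × 10 = 35.674 mm
D − Pe = 35.674 − 16.3 = 19.374 mm
Gross irrigation = 19.374 / 0.59 = 32.837 mm

32.8 mm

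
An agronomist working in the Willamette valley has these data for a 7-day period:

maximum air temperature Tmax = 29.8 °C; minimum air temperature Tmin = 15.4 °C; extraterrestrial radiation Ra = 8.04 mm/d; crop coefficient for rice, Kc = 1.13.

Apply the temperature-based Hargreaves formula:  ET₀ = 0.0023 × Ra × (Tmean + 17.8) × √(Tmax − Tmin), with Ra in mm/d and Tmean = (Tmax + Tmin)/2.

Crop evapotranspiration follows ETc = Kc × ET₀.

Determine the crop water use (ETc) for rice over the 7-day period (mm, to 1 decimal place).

22.4 mm

Tmean = (29.8 + 15.4)/2 = 22.60 °C
ET₀ = 0.0023 × 8.04 × (22.60 + 17.8) × √14.4 = 0.0023 × 8.04 × 40.40 × 3.7947 = 2.8349 mm/d
ETc = Kc × ET₀ = 1.13 × 2.8349 = 3.2034 mm/d
Over 7 days: 3.2034 × 7 = 22.424 mm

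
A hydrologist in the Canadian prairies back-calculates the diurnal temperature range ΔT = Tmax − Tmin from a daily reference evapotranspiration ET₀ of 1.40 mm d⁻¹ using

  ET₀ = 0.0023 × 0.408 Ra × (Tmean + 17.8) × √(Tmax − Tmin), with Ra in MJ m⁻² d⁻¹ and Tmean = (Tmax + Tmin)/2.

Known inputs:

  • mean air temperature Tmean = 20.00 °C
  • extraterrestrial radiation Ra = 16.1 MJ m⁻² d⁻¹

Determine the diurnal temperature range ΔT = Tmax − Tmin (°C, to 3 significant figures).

√ΔT = ET₀ / [0.0023 × 0.408 × Ra × (Tmean+17.8)] = 1.40 / (0.0023 × 6.5688 × 37.80) = 2.4514
ΔT = 2.4514² = 6.009 °C

6.01 °C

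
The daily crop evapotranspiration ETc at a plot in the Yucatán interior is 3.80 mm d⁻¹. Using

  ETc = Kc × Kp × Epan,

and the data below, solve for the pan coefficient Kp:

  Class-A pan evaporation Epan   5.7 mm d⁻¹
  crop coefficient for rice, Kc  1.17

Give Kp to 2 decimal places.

ETc = Kc × Kp × Epan  ⇒  Kp = ETc / (Kc × Epan)
Kp = 3.80 / (1.17 × 5.7) = 3.80 / 6.669 = 0.5698

0.57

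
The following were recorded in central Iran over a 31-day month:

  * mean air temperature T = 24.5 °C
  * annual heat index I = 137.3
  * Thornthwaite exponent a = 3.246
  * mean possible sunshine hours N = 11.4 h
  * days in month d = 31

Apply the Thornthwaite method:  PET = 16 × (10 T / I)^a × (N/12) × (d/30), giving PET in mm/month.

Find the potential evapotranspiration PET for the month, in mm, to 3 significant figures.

103 mm

10T/I = 10 × 24.5 / 137.3 = 1.7844
(10T/I)^a = 1.7844^3.246 = 6.5515
Uncorrected PET = 16 × 6.5515 = 104.824 mm
Correction = (N/12)(d/30) = (11.4/12)(31/30) = 0.9817
PET = 104.824 × 0.9817 = 102.906 mm/month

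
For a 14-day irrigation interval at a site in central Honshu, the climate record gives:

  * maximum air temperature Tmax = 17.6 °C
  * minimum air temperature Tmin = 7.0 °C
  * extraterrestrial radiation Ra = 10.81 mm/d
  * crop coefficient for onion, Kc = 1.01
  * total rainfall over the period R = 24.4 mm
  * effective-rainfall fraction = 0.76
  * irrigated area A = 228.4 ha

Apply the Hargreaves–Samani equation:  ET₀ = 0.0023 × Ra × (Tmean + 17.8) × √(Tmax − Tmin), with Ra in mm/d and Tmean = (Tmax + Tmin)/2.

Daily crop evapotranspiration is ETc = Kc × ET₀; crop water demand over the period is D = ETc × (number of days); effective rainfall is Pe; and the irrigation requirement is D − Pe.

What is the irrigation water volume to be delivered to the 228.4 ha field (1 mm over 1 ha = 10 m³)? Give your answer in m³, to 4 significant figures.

36340 m³

Tmean = (17.6 + 7.0)/2 = 12.30 °C
ET₀ = 0.0023 × 10.81 × (12.30 + 17.8) × √10.6 = 0.0023 × 10.81 × 30.10 × 3.2558 = 2.4366 mm/d
ETc = Kc × ET₀ = 1.01 × 2.4366 = 2.4610 mm/d
Crop demand D = ETc × 14 d = 2.4610 × 14 = 34.454 mm
Pe = 0.76 × 24.4 = 18.544 mm
D − Pe = 34.454 − 18.544 = 15.910 mm
Volume = 15.910 mm × 228.4 ha × 10 = 36338.4 m³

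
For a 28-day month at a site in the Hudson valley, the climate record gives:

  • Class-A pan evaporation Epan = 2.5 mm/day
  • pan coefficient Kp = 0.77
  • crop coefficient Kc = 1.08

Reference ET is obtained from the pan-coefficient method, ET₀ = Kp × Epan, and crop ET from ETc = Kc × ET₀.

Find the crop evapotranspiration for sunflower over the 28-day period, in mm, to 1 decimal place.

ET₀ = 0.77 × 2.5 = 1.9250 mm/d
ETc = Kc × ET₀ = 1.08 × 1.9250 = 2.0790 mm/d
Over 28 days: 2.0790 × 28 = 58.212 mm

58.2 mm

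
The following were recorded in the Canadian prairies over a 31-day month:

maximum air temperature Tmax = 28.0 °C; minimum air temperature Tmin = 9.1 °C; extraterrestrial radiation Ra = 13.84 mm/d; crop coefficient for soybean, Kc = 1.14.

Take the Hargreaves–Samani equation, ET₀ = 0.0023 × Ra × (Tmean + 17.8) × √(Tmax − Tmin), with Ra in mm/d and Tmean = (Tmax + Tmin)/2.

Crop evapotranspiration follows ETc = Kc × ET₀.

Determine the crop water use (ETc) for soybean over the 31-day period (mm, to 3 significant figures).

Tmean = (28.0 + 9.1)/2 = 18.55 °C
ET₀ = 0.0023 × 13.84 × (18.55 + 17.8) × √18.9 = 0.0023 × 13.84 × 36.35 × 4.3474 = 5.0303 mm/d
ETc = Kc × ET₀ = 1.14 × 5.0303 = 5.7345 mm/d
Over 31 days: 5.7345 × 31 = 177.770 mm

178 mm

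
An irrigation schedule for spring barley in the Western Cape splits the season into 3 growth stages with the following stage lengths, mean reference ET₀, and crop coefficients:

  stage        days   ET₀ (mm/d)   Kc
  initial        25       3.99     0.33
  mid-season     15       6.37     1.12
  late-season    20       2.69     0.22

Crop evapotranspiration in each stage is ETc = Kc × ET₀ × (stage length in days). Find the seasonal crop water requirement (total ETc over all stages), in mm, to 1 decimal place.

initial: 0.33 × 3.99 × 25 = 32.92 mm
mid-season: 1.12 × 6.37 × 15 = 107.02 mm
late-season: 0.22 × 2.69 × 20 = 11.84 mm
Seasonal total = 151.78 mm

151.8 mm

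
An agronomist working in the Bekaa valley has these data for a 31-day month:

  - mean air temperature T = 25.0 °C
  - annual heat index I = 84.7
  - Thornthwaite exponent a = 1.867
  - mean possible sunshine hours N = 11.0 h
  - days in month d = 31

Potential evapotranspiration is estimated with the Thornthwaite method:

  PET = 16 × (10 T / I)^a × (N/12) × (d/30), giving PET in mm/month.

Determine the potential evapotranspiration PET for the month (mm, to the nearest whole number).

114 mm

10T/I = 10 × 25.0 / 84.7 = 2.9516
(10T/I)^a = 2.9516^1.867 = 7.5439
Uncorrected PET = 16 × 7.5439 = 120.702 mm
Correction = (N/12)(d/30) = (11.0/12)(31/30) = 0.9472
PET = 120.702 × 0.9472 = 114.329 mm/month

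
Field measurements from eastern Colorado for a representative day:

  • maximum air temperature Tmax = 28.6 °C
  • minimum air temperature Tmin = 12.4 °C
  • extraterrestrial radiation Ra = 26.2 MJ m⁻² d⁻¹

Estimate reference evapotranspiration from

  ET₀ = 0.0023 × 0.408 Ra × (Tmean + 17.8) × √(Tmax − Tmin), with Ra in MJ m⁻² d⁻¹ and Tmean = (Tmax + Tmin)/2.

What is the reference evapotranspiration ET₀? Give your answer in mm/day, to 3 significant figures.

Tmean = (28.6 + 12.4)/2 = 20.50 °C
0.408 Ra = 0.408 × 26.2 = 10.6896 mm/d equivalent
ET₀ = 0.0023 × 10.6896 × (20.50 + 17.8) × √16.2 = 0.0023 × 10.6896 × 38.30 × 4.0249 = 3.7900 mm/d

3.79 mm/day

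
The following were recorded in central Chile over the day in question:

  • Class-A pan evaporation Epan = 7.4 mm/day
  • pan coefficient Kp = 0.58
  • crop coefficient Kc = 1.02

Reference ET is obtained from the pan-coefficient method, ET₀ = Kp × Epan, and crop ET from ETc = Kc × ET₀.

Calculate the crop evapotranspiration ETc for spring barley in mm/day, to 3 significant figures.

4.38 mm/day

ET₀ = 0.58 × 7.4 = 4.2920 mm/d
ETc = Kc × ET₀ = 1.02 × 4.2920 = 4.3778 mm/d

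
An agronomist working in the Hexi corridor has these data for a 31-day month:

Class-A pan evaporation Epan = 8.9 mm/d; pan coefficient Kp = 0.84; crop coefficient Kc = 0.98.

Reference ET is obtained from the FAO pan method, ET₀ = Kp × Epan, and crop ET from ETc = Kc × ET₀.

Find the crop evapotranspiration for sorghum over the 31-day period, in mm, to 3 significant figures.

227 mm

ET₀ = 0.84 × 8.9 = 7.4760 mm/d
ETc = Kc × ET₀ = 0.98 × 7.4760 = 7.3265 mm/d
Over 31 days: 7.3265 × 31 = 227.122 mm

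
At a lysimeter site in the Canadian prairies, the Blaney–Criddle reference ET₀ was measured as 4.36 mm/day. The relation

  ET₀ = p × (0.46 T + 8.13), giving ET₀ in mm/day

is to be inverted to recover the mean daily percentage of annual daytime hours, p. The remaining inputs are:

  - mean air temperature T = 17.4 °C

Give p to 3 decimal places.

p = ET₀ / (0.46 T + 8.13) = 4.36 / (0.46 × 17.4 + 8.13) = 4.36 / 16.134 = 0.2702

0.270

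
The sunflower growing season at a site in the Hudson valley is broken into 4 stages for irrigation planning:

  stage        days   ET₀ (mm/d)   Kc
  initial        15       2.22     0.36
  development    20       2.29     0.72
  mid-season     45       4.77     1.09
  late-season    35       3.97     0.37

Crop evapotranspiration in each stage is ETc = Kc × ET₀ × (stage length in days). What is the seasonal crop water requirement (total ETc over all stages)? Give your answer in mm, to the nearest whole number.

330 mm

initial: 0.36 × 2.22 × 15 = 11.99 mm
development: 0.72 × 2.29 × 20 = 32.98 mm
mid-season: 1.09 × 4.77 × 45 = 233.97 mm
late-season: 0.37 × 3.97 × 35 = 51.41 mm
Seasonal total = 330.35 mm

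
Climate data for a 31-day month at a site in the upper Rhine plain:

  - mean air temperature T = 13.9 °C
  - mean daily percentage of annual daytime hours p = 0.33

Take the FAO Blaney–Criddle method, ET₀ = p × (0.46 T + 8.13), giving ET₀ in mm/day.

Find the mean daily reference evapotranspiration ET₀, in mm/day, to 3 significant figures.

4.79 mm/day

ET₀ = 0.33 × (0.46 × 13.9 + 8.13) = 0.33 × 14.524 = 4.7929 mm/d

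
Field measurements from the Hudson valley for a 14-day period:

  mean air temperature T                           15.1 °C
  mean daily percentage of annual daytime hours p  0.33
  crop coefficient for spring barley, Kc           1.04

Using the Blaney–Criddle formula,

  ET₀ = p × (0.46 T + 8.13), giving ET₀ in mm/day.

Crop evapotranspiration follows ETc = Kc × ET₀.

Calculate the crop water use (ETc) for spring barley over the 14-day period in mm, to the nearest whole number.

72 mm

ET₀ = 0.33 × (0.46 × 15.1 + 8.13) = 0.33 × 15.076 = 4.9751 mm/d
ETc = Kc × ET₀ = 1.04 × 4.9751 = 5.1741 mm/d
Over 14 days: 5.1741 × 14 = 72.437 mm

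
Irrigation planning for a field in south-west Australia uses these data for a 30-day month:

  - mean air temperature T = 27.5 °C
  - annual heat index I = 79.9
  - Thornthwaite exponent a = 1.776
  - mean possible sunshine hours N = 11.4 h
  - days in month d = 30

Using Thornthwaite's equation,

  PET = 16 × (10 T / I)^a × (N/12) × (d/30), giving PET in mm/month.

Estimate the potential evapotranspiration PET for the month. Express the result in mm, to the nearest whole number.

137 mm

10T/I = 10 × 27.5 / 79.9 = 3.4418
(10T/I)^a = 3.4418^1.776 = 8.9811
Uncorrected PET = 16 × 8.9811 = 143.698 mm
Correction = (N/12)(d/30) = (11.4/12)(30/30) = 0.9500
PET = 143.698 × 0.9500 = 136.513 mm/month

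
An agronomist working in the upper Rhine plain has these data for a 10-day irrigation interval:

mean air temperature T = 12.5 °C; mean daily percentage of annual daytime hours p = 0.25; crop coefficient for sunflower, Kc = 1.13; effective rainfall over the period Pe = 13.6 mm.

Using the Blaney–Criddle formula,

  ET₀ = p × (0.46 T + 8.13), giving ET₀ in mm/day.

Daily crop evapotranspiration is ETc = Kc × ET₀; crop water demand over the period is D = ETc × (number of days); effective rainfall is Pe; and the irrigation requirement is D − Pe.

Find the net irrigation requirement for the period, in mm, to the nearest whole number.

26 mm

ET₀ = 0.25 × (0.46 × 12.5 + 8.13) = 0.25 × 13.880 = 3.4700 mm/d
ETc = Kc × ET₀ = 1.13 × 3.4700 = 3.9211 mm/d
Crop demand D = ETc × 10 d = 3.9211 × 10 = 39.211 mm
D − Pe = 39.211 − 13.6 = 25.611 mm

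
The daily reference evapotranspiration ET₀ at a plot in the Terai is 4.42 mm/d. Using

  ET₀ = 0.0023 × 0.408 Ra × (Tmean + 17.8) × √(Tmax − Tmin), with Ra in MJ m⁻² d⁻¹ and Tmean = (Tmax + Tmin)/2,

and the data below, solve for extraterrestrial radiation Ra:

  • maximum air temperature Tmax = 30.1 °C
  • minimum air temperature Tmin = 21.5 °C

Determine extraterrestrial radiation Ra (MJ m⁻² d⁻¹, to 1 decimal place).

36.8 MJ m⁻² d⁻¹

Tmean = (30.1+21.5)/2 = 25.80 °C; ΔT = 8.6
Ra = ET₀ / [0.0023 × 0.408 × (Tmean+17.8) × √ΔT]
   = 4.42 / (0.0023 × 0.408 × 43.60 × 2.9326) = 36.838 MJ m⁻² d⁻¹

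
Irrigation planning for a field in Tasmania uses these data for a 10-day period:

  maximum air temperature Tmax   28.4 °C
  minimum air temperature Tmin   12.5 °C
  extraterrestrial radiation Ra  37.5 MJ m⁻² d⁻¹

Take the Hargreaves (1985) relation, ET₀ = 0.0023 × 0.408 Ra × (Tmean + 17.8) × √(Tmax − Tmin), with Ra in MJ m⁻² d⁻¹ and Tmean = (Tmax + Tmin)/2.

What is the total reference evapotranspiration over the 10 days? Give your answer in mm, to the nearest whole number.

Tmean = (28.4 + 12.5)/2 = 20.45 °C
0.408 Ra = 0.408 × 37.5 = 15.3000 mm/d equivalent
ET₀ = 0.0023 × 15.3000 × (20.45 + 17.8) × √15.9 = 0.0023 × 15.3000 × 38.25 × 3.9875 = 5.3672 mm/d
Over 10 days: 5.3672 × 10 = 53.672 mm

54 mm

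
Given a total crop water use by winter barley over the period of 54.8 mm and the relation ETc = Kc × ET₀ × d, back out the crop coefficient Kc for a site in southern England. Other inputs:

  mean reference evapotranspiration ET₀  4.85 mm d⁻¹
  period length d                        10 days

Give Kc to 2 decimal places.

ETc = Kc × ET₀ × d  ⇒  Kc = ETc / (ET₀ × d)
Kc = 54.8 / (4.85 × 10) = 54.8 / 48.50 = 1.1299

1.13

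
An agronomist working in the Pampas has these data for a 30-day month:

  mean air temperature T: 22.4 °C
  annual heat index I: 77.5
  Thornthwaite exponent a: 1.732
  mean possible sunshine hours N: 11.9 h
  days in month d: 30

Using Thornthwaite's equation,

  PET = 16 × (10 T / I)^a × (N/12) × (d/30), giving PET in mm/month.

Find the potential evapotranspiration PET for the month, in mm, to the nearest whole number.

100 mm

10T/I = 10 × 22.4 / 77.5 = 2.8903
(10T/I)^a = 2.8903^1.732 = 6.2857
Uncorrected PET = 16 × 6.2857 = 100.571 mm
Correction = (N/12)(d/30) = (11.9/12)(30/30) = 0.9917
PET = 100.571 × 0.9917 = 99.736 mm/month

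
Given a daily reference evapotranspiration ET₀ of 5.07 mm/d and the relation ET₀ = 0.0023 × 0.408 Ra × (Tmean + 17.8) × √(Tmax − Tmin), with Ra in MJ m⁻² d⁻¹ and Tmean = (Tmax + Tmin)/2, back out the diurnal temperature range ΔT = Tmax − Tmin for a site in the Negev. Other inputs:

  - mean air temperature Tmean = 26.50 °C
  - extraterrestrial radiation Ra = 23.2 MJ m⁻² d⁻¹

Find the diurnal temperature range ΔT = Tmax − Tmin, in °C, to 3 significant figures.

27.6 °C

√ΔT = ET₀ / [0.0023 × 0.408 × Ra × (Tmean+17.8)] = 5.07 / (0.0023 × 9.4656 × 44.30) = 5.2569
ΔT = 5.2569² = 27.635 °C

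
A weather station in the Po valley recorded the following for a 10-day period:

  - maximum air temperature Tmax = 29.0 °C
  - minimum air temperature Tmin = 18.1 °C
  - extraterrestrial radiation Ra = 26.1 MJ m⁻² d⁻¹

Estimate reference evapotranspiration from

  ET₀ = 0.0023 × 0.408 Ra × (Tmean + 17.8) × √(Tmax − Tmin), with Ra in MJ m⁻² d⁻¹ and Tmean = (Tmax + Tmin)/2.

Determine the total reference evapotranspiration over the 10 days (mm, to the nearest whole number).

33 mm

Tmean = (29.0 + 18.1)/2 = 23.55 °C
0.408 Ra = 0.408 × 26.1 = 10.6488 mm/d equivalent
ET₀ = 0.0023 × 10.6488 × (23.55 + 17.8) × √10.9 = 0.0023 × 10.6488 × 41.35 × 3.3015 = 3.3436 mm/d
Over 10 days: 3.3436 × 10 = 33.436 mm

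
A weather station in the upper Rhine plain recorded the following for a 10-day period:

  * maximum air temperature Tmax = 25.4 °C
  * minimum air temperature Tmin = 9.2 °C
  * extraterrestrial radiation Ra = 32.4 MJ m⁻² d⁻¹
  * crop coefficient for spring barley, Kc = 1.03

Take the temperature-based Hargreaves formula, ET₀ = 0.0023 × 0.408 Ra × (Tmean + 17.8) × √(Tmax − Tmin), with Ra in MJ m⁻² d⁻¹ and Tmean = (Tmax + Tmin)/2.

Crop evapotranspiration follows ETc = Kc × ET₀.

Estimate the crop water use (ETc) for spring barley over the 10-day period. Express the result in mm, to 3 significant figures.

44.2 mm

Tmean = (25.4 + 9.2)/2 = 17.30 °C
0.408 Ra = 0.408 × 32.4 = 13.2192 mm/d equivalent
ET₀ = 0.0023 × 13.2192 × (17.30 + 17.8) × √16.2 = 0.0023 × 13.2192 × 35.10 × 4.0249 = 4.2953 mm/d
ETc = Kc × ET₀ = 1.03 × 4.2953 = 4.4242 mm/d
Over 10 days: 4.4242 × 10 = 44.242 mm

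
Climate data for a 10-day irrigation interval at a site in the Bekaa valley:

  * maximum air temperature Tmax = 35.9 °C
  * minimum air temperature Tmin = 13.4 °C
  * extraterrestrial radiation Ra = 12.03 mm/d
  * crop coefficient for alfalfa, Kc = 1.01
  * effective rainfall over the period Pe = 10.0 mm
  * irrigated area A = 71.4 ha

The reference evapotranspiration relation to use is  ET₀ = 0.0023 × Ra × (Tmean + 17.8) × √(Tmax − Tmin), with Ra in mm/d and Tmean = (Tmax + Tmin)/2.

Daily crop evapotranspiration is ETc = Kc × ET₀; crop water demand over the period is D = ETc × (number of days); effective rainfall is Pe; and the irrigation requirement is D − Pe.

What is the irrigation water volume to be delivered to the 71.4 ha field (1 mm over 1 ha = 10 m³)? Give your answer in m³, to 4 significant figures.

Tmean = (35.9 + 13.4)/2 = 24.65 °C
ET₀ = 0.0023 × 12.03 × (24.65 + 17.8) × √22.5 = 0.0023 × 12.03 × 42.45 × 4.7434 = 5.5714 mm/d
ETc = Kc × ET₀ = 1.01 × 5.5714 = 5.6271 mm/d
Crop demand D = ETc × 10 d = 5.6271 × 10 = 56.271 mm
D − Pe = 56.271 − 10.0 = 46.271 mm
Volume = 46.271 mm × 71.4 ha × 10 = 33037.5 m³

33040 m³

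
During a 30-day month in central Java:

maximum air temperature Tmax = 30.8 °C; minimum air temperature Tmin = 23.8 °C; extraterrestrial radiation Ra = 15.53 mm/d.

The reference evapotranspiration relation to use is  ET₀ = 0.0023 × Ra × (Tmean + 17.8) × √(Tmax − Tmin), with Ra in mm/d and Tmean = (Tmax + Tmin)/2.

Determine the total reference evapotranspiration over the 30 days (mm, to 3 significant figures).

Tmean = (30.8 + 23.8)/2 = 27.30 °C
ET₀ = 0.0023 × 15.53 × (27.30 + 17.8) × √7.0 = 0.0023 × 15.53 × 45.10 × 2.6458 = 4.2622 mm/d
Over 30 days: 4.2622 × 30 = 127.866 mm

128 mm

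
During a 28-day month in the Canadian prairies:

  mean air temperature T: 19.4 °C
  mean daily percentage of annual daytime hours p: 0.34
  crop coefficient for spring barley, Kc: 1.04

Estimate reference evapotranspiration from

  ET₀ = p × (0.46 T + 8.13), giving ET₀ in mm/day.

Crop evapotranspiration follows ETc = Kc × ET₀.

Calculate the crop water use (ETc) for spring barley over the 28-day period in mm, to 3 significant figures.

ET₀ = 0.34 × (0.46 × 19.4 + 8.13) = 0.34 × 17.054 = 5.7984 mm/d
ETc = Kc × ET₀ = 1.04 × 5.7984 = 6.0303 mm/d
Over 28 days: 6.0303 × 28 = 168.848 mm

169 mm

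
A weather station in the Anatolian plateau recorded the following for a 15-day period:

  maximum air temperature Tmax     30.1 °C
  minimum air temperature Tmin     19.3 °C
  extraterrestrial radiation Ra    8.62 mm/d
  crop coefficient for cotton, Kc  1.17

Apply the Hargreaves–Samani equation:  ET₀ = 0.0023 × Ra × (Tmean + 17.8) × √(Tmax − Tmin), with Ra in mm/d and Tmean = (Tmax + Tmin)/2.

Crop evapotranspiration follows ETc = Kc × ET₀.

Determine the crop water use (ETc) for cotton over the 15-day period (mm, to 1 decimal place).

Tmean = (30.1 + 19.3)/2 = 24.70 °C
ET₀ = 0.0023 × 8.62 × (24.70 + 17.8) × √10.8 = 0.0023 × 8.62 × 42.50 × 3.2863 = 2.7691 mm/d
ETc = Kc × ET₀ = 1.17 × 2.7691 = 3.2398 mm/d
Over 15 days: 3.2398 × 15 = 48.597 mm

48.6 mm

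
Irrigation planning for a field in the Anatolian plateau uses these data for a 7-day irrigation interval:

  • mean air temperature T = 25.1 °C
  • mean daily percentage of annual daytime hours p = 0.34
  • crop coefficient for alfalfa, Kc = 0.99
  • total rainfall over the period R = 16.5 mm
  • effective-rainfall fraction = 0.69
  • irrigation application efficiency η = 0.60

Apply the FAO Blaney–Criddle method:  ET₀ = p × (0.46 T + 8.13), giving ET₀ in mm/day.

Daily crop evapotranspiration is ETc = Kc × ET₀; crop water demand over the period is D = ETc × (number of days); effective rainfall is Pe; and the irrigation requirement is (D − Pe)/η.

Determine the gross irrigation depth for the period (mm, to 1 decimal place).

ET₀ = 0.34 × (0.46 × 25.1 + 8.13) = 0.34 × 19.676 = 6.6898 mm/d
ETc = Kc × ET₀ = 0.99 × 6.6898 = 6.6229 mm/d
Crop demand D = ETc × 7 d = 6.6229 × 7 = 46.360 mm
Pe = 0.69 × 16.5 = 11.385 mm
D − Pe = 46.360 − 11.385 = 34.975 mm
Gross irrigation = 34.975 / 0.60 = 58.292 mm

58.3 mm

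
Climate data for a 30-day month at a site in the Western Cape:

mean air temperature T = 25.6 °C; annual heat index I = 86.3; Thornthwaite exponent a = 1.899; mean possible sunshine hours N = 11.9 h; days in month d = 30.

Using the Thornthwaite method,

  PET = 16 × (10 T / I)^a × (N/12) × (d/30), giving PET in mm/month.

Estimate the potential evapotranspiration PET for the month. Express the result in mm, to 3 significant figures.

10T/I = 10 × 25.6 / 86.3 = 2.9664
(10T/I)^a = 2.9664^1.899 = 7.8843
Uncorrected PET = 16 × 7.8843 = 126.149 mm
Correction = (N/12)(d/30) = (11.9/12)(30/30) = 0.9917
PET = 126.149 × 0.9917 = 125.102 mm/month

125 mm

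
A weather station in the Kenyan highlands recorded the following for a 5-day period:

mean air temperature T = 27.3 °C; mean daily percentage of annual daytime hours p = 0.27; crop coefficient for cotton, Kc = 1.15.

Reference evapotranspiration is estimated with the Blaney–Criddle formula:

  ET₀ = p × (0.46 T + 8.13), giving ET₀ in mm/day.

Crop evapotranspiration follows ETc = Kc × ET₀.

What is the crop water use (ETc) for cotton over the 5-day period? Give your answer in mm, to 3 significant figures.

32.1 mm

ET₀ = 0.27 × (0.46 × 27.3 + 8.13) = 0.27 × 20.688 = 5.5858 mm/d
ETc = Kc × ET₀ = 1.15 × 5.5858 = 6.4237 mm/d
Over 5 days: 6.4237 × 5 = 32.119 mm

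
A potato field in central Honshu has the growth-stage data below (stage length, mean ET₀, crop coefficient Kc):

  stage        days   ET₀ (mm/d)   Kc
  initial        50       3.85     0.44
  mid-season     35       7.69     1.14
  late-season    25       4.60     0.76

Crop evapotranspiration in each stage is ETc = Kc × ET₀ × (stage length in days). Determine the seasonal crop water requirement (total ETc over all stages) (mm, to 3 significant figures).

initial: 0.44 × 3.85 × 50 = 84.70 mm
mid-season: 1.14 × 7.69 × 35 = 306.83 mm
late-season: 0.76 × 4.60 × 25 = 87.40 mm
Seasonal total = 478.93 mm

479 mm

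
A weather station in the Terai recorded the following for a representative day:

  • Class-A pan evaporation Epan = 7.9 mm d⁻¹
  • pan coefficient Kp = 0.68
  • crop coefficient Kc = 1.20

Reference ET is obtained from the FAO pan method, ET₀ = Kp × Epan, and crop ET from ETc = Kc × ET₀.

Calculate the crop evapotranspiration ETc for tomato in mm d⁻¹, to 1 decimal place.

ET₀ = 0.68 × 7.9 = 5.3720 mm/d
ETc = Kc × ET₀ = 1.20 × 5.3720 = 6.4464 mm/d

6.4 mm d⁻¹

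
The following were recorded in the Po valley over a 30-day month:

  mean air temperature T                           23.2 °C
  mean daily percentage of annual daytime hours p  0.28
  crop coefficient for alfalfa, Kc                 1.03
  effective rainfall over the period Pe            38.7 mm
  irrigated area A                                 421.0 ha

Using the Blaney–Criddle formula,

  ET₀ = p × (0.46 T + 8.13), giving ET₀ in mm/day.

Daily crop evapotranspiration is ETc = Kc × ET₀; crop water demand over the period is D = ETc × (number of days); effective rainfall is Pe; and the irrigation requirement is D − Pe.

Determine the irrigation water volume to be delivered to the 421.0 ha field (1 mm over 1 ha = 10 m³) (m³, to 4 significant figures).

521900 m³

ET₀ = 0.28 × (0.46 × 23.2 + 8.13) = 0.28 × 18.802 = 5.2646 mm/d
ETc = Kc × ET₀ = 1.03 × 5.2646 = 5.4225 mm/d
Crop demand D = ETc × 30 d = 5.4225 × 30 = 162.675 mm
D − Pe = 162.675 − 38.7 = 123.975 mm
Volume = 123.975 mm × 421.0 ha × 10 = 521934.8 m³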